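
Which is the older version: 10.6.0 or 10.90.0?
10.6.0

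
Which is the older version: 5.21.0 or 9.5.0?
5.21.0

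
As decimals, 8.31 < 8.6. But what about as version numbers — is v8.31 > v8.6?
True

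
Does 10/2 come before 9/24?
No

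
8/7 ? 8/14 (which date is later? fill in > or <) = <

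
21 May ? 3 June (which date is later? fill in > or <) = <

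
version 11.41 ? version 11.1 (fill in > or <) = >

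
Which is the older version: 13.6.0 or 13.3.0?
13.3.0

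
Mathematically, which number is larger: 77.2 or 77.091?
77.2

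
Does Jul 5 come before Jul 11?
Yes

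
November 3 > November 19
False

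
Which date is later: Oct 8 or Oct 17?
Oct 17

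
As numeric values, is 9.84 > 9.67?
True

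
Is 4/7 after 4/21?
No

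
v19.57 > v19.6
True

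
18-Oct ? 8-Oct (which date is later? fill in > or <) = >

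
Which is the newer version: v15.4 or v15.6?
v15.6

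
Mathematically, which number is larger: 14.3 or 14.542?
14.542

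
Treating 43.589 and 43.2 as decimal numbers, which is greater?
43.589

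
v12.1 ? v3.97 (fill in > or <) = >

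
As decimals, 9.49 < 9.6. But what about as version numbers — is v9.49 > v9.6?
True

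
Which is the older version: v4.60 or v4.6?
v4.6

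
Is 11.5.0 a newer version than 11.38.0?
No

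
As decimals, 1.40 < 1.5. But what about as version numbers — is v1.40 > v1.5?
True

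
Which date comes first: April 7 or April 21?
April 7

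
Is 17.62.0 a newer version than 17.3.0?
Yes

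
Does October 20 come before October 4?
No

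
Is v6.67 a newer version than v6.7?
Yes. Version numbers are compared segment by segment as integers, not as decimals: minor version 67 > 7, so v6.67 > v6.7 (even though the decimal 6.67 < 6.7).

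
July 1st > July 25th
False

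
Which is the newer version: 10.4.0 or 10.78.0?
10.78.0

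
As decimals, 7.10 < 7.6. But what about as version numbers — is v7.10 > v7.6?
True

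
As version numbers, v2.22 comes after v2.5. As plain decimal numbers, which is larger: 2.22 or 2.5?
2.5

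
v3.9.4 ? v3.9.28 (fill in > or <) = <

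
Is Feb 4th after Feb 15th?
No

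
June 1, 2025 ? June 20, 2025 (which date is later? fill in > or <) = <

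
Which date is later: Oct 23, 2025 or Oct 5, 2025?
Oct 23, 2025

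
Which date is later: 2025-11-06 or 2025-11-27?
2025-11-27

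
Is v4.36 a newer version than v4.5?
Yes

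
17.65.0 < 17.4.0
False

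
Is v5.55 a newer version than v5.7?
Yes. Version numbers are compared segment by segment as integers, not as decimals: minor version 55 > 7, so v5.55 > v5.7 (even though the decimal 5.55 < 5.7).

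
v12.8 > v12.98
False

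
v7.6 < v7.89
True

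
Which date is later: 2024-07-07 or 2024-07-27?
2024-07-27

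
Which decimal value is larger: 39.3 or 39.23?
39.3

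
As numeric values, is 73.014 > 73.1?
False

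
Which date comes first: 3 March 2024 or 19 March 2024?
3 March 2024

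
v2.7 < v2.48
True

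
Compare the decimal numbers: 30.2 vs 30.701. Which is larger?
30.701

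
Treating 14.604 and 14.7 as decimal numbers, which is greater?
14.7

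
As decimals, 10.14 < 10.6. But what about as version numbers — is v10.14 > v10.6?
True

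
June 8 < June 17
True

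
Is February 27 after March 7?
No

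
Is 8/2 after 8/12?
No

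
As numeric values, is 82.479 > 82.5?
False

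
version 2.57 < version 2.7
False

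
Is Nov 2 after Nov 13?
No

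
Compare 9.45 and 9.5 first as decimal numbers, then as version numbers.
As decimals: 9.45 < 9.5. As versions: v9.45 > v9.5 (minor version 45 > 5).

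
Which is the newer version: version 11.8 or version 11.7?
version 11.8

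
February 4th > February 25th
False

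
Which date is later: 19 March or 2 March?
19 March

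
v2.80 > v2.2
True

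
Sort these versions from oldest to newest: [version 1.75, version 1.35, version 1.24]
[version 1.24, version 1.35, version 1.75]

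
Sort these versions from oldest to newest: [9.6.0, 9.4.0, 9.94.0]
[9.4.0, 9.6.0, 9.94.0]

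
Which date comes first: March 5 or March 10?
March 5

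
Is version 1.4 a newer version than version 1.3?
Yes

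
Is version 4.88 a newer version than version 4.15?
Yes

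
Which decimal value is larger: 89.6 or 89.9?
89.9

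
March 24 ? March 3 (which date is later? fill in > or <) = >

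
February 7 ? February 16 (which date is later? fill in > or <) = <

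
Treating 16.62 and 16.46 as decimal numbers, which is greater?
16.62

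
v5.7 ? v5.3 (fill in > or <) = >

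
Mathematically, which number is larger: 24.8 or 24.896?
24.896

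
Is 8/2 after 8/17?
No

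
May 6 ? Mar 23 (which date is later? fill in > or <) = >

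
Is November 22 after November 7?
Yes. Day 22 comes after day 7 in November — this is a date comparison, not a decimal one (the decimal 11.22 would be smaller than 11.7).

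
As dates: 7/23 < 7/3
False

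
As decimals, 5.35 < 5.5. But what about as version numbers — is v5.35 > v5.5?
True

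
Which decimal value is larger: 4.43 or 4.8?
4.8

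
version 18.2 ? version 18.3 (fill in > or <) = <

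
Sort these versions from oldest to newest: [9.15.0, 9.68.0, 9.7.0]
[9.7.0, 9.15.0, 9.68.0]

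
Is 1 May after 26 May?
No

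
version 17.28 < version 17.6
False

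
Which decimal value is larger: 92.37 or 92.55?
92.55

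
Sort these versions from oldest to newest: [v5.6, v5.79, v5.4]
[v5.4, v5.6, v5.79]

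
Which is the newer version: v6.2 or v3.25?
v6.2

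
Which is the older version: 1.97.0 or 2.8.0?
1.97.0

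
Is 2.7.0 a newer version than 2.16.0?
No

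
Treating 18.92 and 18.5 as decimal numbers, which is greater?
18.92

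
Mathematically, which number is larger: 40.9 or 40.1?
40.9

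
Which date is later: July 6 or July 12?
July 12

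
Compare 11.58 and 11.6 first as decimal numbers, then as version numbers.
As decimals: 11.58 < 11.6. As versions: v11.58 > v11.6 (minor version 58 > 6).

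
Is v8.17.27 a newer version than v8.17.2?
Yes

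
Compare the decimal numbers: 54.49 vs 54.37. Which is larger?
54.49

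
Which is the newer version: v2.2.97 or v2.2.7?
v2.2.97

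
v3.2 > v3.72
False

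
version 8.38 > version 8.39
False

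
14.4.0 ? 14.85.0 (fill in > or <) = <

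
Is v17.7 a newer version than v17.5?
Yes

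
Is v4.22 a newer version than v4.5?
Yes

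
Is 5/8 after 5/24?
No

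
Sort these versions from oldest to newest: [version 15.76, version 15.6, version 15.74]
[version 15.6, version 15.74, version 15.76]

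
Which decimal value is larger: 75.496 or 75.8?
75.8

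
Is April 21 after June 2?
No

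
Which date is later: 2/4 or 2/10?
2/10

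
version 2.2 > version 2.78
False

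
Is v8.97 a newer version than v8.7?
Yes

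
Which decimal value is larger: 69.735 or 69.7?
69.735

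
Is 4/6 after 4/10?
No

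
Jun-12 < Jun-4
False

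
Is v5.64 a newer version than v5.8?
Yes. Version numbers are compared segment by segment as integers, not as decimals: minor version 64 > 8, so v5.64 > v5.8 (even though the decimal 5.64 < 5.8).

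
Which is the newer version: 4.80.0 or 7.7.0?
7.7.0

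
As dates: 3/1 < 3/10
True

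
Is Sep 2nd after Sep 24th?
No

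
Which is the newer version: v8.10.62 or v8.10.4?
v8.10.62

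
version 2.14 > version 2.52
False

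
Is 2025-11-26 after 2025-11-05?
Yes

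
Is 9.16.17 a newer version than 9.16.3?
Yes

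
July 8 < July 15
True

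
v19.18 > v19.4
True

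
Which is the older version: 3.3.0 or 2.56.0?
2.56.0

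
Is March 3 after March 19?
No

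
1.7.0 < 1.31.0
True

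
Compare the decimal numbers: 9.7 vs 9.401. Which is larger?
9.7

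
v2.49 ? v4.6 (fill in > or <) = <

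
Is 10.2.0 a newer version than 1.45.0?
Yes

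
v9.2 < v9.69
True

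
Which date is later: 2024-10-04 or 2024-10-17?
2024-10-17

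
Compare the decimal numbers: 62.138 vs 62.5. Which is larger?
62.5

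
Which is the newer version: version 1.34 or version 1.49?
version 1.49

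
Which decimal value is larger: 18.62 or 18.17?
18.62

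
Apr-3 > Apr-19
False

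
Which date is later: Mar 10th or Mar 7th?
Mar 10th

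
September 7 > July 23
True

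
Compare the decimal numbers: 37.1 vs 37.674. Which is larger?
37.674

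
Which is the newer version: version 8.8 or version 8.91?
version 8.91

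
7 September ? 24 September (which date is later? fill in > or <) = <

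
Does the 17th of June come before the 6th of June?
No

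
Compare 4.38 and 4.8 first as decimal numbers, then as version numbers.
As decimals: 4.38 < 4.8. As versions: v4.38 > v4.8 (minor version 38 > 8).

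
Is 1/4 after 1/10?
No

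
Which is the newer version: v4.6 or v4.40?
v4.40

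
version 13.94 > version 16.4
False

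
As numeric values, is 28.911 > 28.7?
True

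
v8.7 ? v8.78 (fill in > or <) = <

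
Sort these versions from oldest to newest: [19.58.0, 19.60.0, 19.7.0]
[19.7.0, 19.58.0, 19.60.0]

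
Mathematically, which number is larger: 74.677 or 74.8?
74.8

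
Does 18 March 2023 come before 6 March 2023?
No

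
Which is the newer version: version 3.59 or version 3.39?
version 3.59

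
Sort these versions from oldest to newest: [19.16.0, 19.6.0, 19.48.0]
[19.6.0, 19.16.0, 19.48.0]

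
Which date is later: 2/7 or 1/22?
2/7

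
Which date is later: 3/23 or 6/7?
6/7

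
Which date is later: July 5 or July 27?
July 27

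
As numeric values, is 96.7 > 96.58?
True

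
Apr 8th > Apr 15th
False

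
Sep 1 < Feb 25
False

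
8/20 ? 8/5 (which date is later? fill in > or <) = >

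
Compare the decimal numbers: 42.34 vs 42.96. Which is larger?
42.96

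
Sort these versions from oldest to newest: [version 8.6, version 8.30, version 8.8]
[version 8.6, version 8.8, version 8.30]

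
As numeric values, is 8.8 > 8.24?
True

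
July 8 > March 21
True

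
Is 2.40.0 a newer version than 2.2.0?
Yes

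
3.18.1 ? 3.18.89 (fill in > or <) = <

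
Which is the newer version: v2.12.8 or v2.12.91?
v2.12.91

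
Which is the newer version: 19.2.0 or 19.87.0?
19.87.0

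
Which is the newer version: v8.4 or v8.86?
v8.86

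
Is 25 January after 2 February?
No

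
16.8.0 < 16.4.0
False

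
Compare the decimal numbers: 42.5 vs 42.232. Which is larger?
42.5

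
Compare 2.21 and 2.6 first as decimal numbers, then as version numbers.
As decimals: 2.21 < 2.6. As versions: v2.21 > v2.6 (minor version 21 > 6).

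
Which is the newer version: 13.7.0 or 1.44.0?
13.7.0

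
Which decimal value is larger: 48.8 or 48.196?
48.8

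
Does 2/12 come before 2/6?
No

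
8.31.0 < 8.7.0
False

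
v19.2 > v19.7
False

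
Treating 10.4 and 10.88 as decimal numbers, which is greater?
10.88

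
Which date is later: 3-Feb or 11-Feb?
11-Feb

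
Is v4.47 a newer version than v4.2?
Yes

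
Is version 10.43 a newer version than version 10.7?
Yes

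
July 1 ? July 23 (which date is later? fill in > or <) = <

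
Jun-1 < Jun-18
True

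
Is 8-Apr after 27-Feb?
Yes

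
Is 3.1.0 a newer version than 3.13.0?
No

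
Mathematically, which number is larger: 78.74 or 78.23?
78.74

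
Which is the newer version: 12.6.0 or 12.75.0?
12.75.0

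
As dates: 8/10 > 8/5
True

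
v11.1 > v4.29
True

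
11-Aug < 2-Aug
False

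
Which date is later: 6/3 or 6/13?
6/13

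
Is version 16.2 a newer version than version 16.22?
No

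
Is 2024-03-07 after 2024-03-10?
No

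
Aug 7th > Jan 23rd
True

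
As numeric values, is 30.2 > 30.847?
False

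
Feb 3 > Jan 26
True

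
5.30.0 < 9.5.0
True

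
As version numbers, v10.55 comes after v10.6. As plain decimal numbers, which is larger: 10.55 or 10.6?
10.6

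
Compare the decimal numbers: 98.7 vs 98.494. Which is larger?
98.7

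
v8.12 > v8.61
False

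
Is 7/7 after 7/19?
No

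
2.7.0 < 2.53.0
True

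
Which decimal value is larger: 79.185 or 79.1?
79.185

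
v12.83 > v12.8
True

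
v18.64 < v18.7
False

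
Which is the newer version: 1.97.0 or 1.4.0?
1.97.0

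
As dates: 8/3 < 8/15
True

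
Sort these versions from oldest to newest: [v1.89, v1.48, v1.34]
[v1.34, v1.48, v1.89]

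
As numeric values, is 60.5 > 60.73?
False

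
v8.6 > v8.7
False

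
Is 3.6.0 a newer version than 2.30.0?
Yes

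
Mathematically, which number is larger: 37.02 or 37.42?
37.42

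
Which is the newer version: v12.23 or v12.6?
v12.23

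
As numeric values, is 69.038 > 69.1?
False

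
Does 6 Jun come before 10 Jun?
Yes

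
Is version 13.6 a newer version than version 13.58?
No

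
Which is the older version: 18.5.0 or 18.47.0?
18.5.0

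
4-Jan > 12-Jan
False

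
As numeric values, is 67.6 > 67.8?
False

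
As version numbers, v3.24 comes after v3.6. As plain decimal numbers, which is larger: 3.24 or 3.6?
3.6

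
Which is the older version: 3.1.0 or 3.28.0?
3.1.0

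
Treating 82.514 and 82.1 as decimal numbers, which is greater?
82.514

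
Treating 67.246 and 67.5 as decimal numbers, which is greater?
67.5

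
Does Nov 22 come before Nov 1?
No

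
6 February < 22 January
False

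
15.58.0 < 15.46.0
False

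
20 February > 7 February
True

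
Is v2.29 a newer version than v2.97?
No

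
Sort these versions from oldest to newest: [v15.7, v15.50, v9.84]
[v9.84, v15.7, v15.50]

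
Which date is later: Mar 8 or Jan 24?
Mar 8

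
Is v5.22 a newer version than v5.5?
Yes. Version numbers are compared segment by segment as integers, not as decimals: minor version 22 > 5, so v5.22 > v5.5 (even though the decimal 5.22 < 5.5).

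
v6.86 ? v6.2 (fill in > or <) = >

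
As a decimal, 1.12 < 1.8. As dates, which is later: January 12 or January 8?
January 12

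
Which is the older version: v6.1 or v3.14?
v3.14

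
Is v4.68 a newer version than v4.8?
Yes. Version numbers are compared segment by segment as integers, not as decimals: minor version 68 > 8, so v4.68 > v4.8 (even though the decimal 4.68 < 4.8).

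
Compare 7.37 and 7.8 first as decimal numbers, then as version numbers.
As decimals: 7.37 < 7.8. As versions: v7.37 > v7.8 (minor version 37 > 8).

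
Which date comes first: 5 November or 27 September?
27 September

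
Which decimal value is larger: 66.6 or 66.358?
66.6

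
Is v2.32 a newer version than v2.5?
Yes. Version numbers are compared segment by segment as integers, not as decimals: minor version 32 > 5, so v2.32 > v2.5 (even though the decimal 2.32 < 2.5).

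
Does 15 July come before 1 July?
No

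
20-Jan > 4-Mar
False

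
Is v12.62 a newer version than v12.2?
Yes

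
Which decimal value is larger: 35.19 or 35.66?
35.66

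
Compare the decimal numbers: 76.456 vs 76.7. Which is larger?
76.7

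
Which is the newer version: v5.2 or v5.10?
v5.10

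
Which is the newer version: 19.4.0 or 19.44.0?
19.44.0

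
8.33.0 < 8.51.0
True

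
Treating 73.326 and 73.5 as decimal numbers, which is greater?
73.5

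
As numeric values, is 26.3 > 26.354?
False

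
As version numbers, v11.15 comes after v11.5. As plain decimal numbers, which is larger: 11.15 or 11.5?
11.5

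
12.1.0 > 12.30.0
False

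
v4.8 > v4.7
True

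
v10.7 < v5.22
False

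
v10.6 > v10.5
True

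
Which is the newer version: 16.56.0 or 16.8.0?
16.56.0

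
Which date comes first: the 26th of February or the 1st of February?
the 1st of February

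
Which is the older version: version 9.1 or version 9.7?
version 9.1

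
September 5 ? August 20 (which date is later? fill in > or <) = >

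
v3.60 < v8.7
True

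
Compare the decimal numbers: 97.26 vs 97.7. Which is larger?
97.7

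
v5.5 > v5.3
True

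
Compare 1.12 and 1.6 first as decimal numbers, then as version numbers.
As decimals: 1.12 < 1.6. As versions: v1.12 > v1.6 (minor version 12 > 6).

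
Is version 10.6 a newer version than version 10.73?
No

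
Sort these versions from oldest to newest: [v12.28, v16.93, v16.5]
[v12.28, v16.5, v16.93]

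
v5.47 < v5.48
True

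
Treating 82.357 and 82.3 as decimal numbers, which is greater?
82.357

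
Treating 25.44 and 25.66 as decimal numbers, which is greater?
25.66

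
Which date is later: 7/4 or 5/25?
7/4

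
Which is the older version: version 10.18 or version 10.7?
version 10.7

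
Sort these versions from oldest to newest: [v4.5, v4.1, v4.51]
[v4.1, v4.5, v4.51]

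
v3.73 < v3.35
False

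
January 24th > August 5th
False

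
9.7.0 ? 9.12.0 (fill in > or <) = <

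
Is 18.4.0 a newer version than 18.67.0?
No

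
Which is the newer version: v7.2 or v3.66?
v7.2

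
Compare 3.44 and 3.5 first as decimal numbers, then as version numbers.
As decimals: 3.44 < 3.5. As versions: v3.44 > v3.5 (minor version 44 > 5).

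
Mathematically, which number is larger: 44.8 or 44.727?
44.8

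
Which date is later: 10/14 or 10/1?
10/14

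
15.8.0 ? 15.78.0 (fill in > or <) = <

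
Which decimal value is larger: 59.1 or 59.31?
59.31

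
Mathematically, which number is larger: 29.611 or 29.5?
29.611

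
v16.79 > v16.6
True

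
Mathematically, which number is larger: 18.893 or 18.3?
18.893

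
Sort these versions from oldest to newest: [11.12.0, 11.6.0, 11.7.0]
[11.6.0, 11.7.0, 11.12.0]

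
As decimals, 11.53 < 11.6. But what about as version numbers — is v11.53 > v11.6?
True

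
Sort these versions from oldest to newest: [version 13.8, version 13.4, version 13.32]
[version 13.4, version 13.8, version 13.32]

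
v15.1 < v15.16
True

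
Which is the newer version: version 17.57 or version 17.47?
version 17.57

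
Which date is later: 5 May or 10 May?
10 May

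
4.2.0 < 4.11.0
True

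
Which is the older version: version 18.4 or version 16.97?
version 16.97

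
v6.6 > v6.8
False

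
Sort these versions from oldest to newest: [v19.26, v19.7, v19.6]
[v19.6, v19.7, v19.26]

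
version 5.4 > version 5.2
True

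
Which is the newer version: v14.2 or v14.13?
v14.13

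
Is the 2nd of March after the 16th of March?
No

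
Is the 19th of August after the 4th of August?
Yes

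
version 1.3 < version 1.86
True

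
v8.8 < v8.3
False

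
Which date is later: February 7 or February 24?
February 24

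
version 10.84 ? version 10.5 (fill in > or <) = >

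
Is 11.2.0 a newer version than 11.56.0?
No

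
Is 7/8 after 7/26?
No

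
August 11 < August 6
False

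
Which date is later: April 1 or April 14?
April 14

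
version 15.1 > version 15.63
False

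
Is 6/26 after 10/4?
No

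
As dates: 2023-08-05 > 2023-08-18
False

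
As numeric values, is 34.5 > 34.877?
False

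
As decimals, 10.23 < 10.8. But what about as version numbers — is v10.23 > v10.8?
True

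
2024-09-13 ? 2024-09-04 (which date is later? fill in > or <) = >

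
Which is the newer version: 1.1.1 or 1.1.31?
1.1.31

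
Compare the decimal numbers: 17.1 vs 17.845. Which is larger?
17.845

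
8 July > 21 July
False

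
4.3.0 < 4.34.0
True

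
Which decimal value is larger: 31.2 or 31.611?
31.611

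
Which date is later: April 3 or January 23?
April 3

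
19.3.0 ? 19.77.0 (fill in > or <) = <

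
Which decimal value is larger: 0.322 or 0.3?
0.322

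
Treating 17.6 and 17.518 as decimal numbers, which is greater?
17.6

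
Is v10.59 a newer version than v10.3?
Yes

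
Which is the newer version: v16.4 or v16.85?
v16.85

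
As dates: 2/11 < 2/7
False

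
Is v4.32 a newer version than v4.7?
Yes. Version numbers are compared segment by segment as integers, not as decimals: minor version 32 > 7, so v4.32 > v4.7 (even though the decimal 4.32 < 4.7).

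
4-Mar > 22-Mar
False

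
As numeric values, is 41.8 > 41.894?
False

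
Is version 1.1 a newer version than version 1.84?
No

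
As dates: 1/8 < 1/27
True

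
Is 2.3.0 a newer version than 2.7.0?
No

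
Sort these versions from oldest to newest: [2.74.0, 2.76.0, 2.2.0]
[2.2.0, 2.74.0, 2.76.0]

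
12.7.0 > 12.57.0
False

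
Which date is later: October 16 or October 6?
October 16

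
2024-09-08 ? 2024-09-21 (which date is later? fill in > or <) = <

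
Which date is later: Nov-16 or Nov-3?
Nov-16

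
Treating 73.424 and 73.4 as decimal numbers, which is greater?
73.424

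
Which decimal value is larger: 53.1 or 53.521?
53.521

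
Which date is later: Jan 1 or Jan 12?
Jan 12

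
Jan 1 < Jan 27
True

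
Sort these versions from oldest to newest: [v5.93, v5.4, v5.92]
[v5.4, v5.92, v5.93]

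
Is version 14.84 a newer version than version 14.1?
Yes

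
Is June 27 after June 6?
Yes. Day 27 comes after day 6 in June — this is a date comparison, not a decimal one (the decimal 6.27 would be smaller than 6.6).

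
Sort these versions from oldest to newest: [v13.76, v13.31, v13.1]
[v13.1, v13.31, v13.76]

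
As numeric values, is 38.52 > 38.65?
False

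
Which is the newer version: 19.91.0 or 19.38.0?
19.91.0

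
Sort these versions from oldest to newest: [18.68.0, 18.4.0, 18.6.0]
[18.4.0, 18.6.0, 18.68.0]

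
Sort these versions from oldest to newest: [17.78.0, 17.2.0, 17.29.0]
[17.2.0, 17.29.0, 17.78.0]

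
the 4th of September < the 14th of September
True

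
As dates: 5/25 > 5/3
True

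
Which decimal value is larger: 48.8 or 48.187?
48.8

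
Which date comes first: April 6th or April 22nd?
April 6th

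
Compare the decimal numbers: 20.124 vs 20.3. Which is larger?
20.3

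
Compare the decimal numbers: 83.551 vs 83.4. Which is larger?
83.551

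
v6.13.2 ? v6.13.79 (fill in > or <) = <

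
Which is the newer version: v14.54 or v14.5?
v14.54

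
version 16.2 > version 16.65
False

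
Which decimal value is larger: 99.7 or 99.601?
99.7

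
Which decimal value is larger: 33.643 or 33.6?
33.643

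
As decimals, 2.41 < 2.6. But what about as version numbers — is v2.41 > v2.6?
True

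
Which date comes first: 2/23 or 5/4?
2/23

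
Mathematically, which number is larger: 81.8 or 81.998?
81.998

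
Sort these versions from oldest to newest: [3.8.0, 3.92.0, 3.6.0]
[3.6.0, 3.8.0, 3.92.0]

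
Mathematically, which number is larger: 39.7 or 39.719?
39.719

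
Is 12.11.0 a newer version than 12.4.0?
Yes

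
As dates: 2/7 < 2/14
True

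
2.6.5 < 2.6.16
True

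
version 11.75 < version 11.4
False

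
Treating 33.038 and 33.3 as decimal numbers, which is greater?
33.3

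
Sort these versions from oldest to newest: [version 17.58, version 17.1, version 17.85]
[version 17.1, version 17.58, version 17.85]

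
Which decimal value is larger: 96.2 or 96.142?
96.2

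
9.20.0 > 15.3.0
False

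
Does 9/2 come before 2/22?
No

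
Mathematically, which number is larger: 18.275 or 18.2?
18.275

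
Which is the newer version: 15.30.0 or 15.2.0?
15.30.0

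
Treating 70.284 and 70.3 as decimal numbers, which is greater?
70.3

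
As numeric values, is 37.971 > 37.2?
True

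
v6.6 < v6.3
False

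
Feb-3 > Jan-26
True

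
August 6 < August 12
True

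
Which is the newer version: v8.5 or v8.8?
v8.8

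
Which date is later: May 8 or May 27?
May 27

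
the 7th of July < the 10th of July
True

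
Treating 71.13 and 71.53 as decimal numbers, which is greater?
71.53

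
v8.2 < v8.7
True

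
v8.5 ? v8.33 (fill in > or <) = <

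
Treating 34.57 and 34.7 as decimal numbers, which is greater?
34.7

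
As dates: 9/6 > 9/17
False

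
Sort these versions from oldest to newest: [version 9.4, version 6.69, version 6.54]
[version 6.54, version 6.69, version 9.4]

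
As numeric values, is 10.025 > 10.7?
False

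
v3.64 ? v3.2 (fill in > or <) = >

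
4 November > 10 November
False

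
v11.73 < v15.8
True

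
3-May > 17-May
False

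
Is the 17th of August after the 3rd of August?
Yes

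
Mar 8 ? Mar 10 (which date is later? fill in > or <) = <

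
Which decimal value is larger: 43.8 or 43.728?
43.8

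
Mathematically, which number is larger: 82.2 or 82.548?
82.548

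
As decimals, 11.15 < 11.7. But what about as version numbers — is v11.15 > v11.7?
True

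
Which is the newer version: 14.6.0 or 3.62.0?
14.6.0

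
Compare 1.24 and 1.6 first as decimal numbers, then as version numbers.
As decimals: 1.24 < 1.6. As versions: v1.24 > v1.6 (minor version 24 > 6).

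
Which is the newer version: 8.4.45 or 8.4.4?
8.4.45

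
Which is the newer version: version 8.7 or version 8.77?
version 8.77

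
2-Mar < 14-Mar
True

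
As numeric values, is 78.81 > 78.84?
False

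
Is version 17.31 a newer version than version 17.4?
Yes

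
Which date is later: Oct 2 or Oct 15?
Oct 15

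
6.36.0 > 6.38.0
False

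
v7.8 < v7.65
True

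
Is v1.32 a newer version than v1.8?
Yes. Version numbers are compared segment by segment as integers, not as decimals: minor version 32 > 8, so v1.32 > v1.8 (even though the decimal 1.32 < 1.8).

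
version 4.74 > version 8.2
False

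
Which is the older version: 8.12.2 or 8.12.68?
8.12.2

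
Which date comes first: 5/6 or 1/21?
1/21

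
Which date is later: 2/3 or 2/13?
2/13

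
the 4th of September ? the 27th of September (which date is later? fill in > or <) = <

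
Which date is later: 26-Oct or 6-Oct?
26-Oct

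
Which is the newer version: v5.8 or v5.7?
v5.8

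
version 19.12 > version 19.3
True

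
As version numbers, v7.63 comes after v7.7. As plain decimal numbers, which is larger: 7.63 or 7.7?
7.7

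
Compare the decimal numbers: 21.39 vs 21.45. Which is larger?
21.45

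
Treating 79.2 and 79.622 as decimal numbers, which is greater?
79.622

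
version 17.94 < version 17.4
False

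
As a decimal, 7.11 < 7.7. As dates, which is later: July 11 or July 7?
July 11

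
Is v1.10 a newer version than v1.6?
Yes. Version numbers are compared segment by segment as integers, not as decimals: minor version 10 > 6, so v1.10 > v1.6 (even though the decimal 1.10 < 1.6).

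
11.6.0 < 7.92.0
False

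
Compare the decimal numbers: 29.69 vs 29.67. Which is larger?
29.69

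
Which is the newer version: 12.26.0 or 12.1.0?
12.26.0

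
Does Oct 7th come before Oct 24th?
Yes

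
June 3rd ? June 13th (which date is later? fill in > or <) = <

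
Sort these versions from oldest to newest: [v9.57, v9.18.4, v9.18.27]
[v9.18.4, v9.18.27, v9.57]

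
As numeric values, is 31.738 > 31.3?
True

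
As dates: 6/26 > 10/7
False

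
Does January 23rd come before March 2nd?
Yes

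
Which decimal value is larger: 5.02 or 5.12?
5.12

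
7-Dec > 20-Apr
True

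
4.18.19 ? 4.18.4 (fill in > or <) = >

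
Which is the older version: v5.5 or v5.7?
v5.5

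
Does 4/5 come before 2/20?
No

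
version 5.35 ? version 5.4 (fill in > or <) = >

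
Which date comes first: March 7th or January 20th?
January 20th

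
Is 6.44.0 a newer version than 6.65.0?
No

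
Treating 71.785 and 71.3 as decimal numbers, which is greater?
71.785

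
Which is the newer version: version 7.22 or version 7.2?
version 7.22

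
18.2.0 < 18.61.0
True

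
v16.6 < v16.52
True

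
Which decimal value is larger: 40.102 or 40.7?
40.7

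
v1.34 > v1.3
True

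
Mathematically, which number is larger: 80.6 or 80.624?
80.624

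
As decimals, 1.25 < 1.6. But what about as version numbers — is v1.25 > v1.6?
True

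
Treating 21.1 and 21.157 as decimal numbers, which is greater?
21.157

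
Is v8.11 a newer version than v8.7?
Yes. Version numbers are compared segment by segment as integers, not as decimals: minor version 11 > 7, so v8.11 > v8.7 (even though the decimal 8.11 < 8.7).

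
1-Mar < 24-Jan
False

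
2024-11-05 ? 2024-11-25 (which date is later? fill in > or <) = <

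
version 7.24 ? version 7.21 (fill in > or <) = >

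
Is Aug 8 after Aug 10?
No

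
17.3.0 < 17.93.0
True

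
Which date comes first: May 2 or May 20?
May 2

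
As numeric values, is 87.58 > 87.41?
True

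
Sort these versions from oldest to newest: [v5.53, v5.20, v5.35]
[v5.20, v5.35, v5.53]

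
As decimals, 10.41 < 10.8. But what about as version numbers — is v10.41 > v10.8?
True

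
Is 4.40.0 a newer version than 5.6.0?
No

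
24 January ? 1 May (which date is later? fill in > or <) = <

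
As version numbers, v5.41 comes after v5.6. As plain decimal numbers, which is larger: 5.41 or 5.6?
5.6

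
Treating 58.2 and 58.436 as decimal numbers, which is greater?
58.436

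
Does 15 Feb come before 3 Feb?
No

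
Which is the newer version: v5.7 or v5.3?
v5.7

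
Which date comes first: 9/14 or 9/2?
9/2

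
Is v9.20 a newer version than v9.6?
Yes. Version numbers are compared segment by segment as integers, not as decimals: minor version 20 > 6, so v9.20 > v9.6 (even though the decimal 9.20 < 9.6).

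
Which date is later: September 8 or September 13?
September 13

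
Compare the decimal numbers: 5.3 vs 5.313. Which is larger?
5.313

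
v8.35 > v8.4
True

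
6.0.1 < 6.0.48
True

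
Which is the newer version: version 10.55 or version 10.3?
version 10.55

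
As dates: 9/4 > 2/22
True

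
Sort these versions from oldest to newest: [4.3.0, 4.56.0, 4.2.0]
[4.2.0, 4.3.0, 4.56.0]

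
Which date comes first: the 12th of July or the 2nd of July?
the 2nd of July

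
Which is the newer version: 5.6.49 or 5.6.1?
5.6.49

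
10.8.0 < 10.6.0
False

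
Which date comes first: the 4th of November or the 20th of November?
the 4th of November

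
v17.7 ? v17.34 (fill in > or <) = <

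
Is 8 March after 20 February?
Yes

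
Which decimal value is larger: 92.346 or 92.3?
92.346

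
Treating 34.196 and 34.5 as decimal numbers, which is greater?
34.5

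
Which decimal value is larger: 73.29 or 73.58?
73.58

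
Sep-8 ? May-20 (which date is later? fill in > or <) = >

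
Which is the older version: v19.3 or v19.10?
v19.3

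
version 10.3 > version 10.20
False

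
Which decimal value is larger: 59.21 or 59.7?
59.7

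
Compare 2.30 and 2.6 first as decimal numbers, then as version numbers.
As decimals: 2.30 < 2.6. As versions: v2.30 > v2.6 (minor version 30 > 6).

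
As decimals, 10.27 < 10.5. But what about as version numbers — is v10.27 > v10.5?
True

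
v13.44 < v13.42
False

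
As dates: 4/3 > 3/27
True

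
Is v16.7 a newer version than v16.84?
No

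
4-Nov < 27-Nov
True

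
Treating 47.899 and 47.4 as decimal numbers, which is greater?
47.899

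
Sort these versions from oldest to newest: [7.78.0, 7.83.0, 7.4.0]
[7.4.0, 7.78.0, 7.83.0]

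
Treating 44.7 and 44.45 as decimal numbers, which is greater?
44.7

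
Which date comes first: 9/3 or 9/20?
9/3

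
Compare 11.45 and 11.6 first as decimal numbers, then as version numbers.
As decimals: 11.45 < 11.6. As versions: v11.45 > v11.6 (minor version 45 > 6).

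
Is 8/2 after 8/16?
No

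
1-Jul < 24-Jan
False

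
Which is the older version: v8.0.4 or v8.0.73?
v8.0.4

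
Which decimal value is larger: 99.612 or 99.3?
99.612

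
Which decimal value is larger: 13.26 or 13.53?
13.53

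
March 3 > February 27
True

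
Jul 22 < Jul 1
False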